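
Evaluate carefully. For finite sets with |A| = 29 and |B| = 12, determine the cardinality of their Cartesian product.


The Cartesian product A x B contains all ordered pairs (a, b).
|A x B| = |A| * |B| = 29 * 12 = 348

348


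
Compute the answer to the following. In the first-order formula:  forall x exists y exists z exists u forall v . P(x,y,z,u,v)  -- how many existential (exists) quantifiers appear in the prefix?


Quantifier prefix: forall x exists y exists z exists u forall v
Mark each quantifier type:
  U E E E U
Universal count = 2, Existential count = 3
Asked for existential (exists) quantifiers: 3

3


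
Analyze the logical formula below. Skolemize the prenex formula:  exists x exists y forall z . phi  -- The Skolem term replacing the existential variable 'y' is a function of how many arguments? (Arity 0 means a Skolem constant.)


Quantifier prefix: exists x exists y forall z
'y' is existentially quantified at position 2.
No universal quantifiers precede it.
Skolem function arity = 0 (a Skolem constant)

0


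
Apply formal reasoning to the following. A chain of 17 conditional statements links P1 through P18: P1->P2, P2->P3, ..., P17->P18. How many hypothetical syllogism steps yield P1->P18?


With 17 implications in a chain connecting 18 propositions:
P1->P2, P2->P3, ..., P17->P18
Steps needed = (number of implications) - 1 = 17 - 1 = 16

16


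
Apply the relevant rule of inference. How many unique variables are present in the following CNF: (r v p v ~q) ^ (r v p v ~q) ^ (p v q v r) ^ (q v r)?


Identify each variable that appears in the formula.
Variables found: p, q, r
Count = 3

3


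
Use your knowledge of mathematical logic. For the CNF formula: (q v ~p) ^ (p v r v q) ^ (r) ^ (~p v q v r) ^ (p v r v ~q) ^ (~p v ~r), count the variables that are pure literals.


Check each variable for pure literal status:
p: mixed (not pure)
q: mixed (not pure)
r: mixed (not pure)
Pure literal count = 0

0


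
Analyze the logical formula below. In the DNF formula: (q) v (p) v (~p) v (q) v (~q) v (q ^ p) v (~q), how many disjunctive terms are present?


A DNF formula is a disjunction of terms (conjunctions).
Terms are separated by v.
Counting the disjuncts: 7 terms.

7


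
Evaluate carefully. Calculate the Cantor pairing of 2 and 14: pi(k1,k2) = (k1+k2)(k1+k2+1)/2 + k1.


k1 + k2 = 16
(k1+k2)(k1+k2+1)/2 = 16 * 17 / 2 = 136
pi = 136 + 2 = 138

138


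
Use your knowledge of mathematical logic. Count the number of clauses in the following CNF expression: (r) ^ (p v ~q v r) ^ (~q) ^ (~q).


A CNF formula is a conjunction of clauses.
Clauses are separated by ^.
Counting the conjuncts: 4 clauses.

4


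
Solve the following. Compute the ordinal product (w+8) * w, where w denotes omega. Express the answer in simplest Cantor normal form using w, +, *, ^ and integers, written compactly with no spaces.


Compute (w+8) * w.
Ordinal * is associative and left-distributive over +, but NOT commutative; for finite n>1, n*w = w but w*n stays w*n.
(w+8) * w = sup{(w+8)*k : k<w} = sup{w*k+8} = w^2 (the +8 tail is absorbed in the limit).
Result = w^2

w^2


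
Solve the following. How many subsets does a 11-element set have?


The power set of a set with n elements has 2^n elements.
|P(S)| = 2^11 = 2048

2048


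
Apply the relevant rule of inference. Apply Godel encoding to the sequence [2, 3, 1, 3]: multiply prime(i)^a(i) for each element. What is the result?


Encode each element as an exponent of the corresponding prime:
  2^2 = 4
  3^3 = 27
  5^1 = 5
  7^3 = 343
Product = 4 * 27 * 5 * 343 = 185220

185220


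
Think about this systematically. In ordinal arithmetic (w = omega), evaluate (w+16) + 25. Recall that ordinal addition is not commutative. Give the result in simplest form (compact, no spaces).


Compute (w+16) + 25.
Ordinal + is associative but NOT commutative; for finite n>0, n + w = w but w + n stays w+n.
By associativity: (w+16) + 25 = w + (16+25) = w+41.
Result = w+41

w+41


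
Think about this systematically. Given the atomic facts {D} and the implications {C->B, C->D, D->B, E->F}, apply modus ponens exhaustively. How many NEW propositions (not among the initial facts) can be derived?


Initial facts: {D}
Apply modus ponens to closure:
  D and D->B  =>  B
Final known: {B, D}
New propositions: {B}
Count = 1

1


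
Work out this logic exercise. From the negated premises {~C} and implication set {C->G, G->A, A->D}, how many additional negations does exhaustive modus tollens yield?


Initial negated facts: {~C}
Apply modus tollens to closure:
  (no implication fires)
Final negated: {~C}
New negations: {(none)}
Count = 0

0


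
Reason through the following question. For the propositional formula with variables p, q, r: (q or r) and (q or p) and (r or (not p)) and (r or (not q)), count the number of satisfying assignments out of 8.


Evaluate all 8 assignments for p, q, r:
p=0, q=0, r=0: 0
p=0, q=0, r=1: 0
p=0, q=1, r=0: 0
p=0, q=1, r=1: 1
p=1, q=0, r=0: 0
p=1, q=0, r=1: 1
p=1, q=1, r=0: 0
p=1, q=1, r=1: 1
Satisfying count = 3

3


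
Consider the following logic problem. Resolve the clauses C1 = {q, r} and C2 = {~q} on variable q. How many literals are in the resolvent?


Remove q from C1 and ~q from C2.
C1 remainder: {r}
C2 remainder: {}
Union (resolvent): {r}
Resolvent has 1 literal(s).

1


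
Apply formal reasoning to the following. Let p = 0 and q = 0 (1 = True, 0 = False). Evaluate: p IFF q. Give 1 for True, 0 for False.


p = 0, q = 0
Operation: p IFF q
Evaluate: 0 IFF 0 = 1

1


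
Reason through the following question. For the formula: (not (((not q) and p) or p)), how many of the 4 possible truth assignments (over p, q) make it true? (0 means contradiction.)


Check all 4 assignments:
p=0, q=0: 1
p=0, q=1: 1
p=1, q=0: 0
p=1, q=1: 0
Count of True = 2

2


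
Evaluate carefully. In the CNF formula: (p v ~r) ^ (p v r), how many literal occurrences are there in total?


Counting literals in each clause:
Clause 1: 2 literal(s)
Clause 2: 2 literal(s)
Total = 4

4


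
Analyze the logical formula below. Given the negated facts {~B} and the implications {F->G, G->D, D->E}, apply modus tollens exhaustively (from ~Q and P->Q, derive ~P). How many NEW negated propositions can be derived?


Initial negated facts: {~B}
Apply modus tollens to closure:
  (no implication fires)
Final negated: {~B}
New negations: {(none)}
Count = 0

0


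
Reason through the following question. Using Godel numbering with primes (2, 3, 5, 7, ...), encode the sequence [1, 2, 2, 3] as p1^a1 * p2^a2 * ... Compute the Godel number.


Encode each element as an exponent of the corresponding prime:
  2^1 = 2
  3^2 = 9
  5^2 = 25
  7^3 = 343
Product = 2 * 9 * 25 * 343 = 154350

154350


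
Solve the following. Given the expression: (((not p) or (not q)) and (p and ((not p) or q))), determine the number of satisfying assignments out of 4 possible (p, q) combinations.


Check all 4 assignments:
p=0, q=0: 0
p=0, q=1: 0
p=1, q=0: 0
p=1, q=1: 0
Count of True = 0

0


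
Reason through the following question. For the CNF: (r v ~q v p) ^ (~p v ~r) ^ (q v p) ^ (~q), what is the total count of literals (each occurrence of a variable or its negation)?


Counting literals in each clause:
Clause 1: 3 literal(s)
Clause 2: 2 literal(s)
Clause 3: 2 literal(s)
Clause 4: 1 literal(s)
Total = 8

8


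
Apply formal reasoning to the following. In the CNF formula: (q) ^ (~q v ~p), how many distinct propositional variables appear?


Identify each variable that appears in the formula.
Variables found: p, q
Count = 2

2


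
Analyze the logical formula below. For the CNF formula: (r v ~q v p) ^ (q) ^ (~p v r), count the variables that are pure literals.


Check each variable for pure literal status:
p: mixed (not pure)
q: mixed (not pure)
r: pure positive
Pure literal count = 1

1


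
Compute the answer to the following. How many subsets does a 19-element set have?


The power set of a set with n elements has 2^n elements.
|P(S)| = 2^19 = 524288

524288


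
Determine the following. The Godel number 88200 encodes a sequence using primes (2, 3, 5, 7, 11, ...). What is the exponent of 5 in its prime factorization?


Factorize 88200 by dividing by 5 repeatedly.
Division steps: 5 divides 88200 exactly 2 time(s).
Exponent of 5 = 2

2


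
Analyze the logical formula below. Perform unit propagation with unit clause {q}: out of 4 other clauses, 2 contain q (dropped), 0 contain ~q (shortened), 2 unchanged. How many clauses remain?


Satisfied (removed): 2
Shortened (remain): 0
Unchanged (remain): 2
Remaining = 0 + 2 = 2

2


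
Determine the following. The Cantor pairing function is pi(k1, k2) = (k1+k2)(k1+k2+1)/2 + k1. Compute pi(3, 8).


k1 + k2 = 11
(k1+k2)(k1+k2+1)/2 = 11 * 12 / 2 = 66
pi = 66 + 3 = 69

69


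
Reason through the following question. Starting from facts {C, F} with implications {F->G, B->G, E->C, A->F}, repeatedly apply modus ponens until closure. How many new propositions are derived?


Initial facts: {C, F}
Apply modus ponens to closure:
  F and F->G  =>  G
Final known: {C, F, G}
New propositions: {G}
Count = 1

1


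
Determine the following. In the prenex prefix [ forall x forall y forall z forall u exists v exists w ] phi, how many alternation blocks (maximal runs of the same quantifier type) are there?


Quantifier-type sequence: A A A A E E  (A=forall, E=exists)
Group into maximal same-type runs:
  Ax4 | Ex2
Number of blocks = 2

2


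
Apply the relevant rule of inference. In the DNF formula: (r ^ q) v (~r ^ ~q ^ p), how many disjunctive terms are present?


A DNF formula is a disjunction of terms (conjunctions).
Terms are separated by v.
Counting the disjuncts: 2 terms.

2


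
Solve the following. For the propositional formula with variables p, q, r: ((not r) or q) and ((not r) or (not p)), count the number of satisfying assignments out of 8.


Evaluate all 8 assignments for p, q, r:
p=0, q=0, r=0: 1
p=0, q=0, r=1: 0
p=0, q=1, r=0: 1
p=0, q=1, r=1: 1
p=1, q=0, r=0: 1
p=1, q=0, r=1: 0
p=1, q=1, r=0: 1
p=1, q=1, r=1: 0
Satisfying count = 5

5


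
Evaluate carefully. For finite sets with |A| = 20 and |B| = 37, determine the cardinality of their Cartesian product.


The Cartesian product A x B contains all ordered pairs (a, b).
|A x B| = |A| * |B| = 20 * 37 = 740

740


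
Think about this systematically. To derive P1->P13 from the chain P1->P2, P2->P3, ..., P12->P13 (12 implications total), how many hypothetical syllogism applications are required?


With 12 implications in a chain connecting 13 propositions:
P1->P2, P2->P3, ..., P12->P13
Steps needed = (number of implications) - 1 = 12 - 1 = 11

11


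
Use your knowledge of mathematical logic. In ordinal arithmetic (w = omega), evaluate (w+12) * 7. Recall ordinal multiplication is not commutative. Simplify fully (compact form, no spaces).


Compute (w+12) * 7.
Ordinal * is associative and left-distributive over +, but NOT commutative; for finite n>1, n*w = w but w*n stays w*n.
(w+12) * 7 = (w+12) repeated 7 times. Each intermediate +12 is absorbed by the following w; only the last survives: w*7+12.
Result = w*7+12

w*7+12


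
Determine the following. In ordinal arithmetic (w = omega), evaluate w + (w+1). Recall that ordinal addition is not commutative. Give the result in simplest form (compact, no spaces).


Compute w + (w+1).
Ordinal + is associative but NOT commutative; for finite n>0, n + w = w but w + n stays w+n.
w + (w+1) = (w+w) + 1 = w*2+1.
Result = w*2+1

w*2+1


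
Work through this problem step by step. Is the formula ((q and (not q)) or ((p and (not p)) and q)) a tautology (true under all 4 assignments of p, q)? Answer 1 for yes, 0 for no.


Check all 4 assignments:
p=0, q=0: 0
p=0, q=1: 0
p=1, q=0: 0
p=1, q=1: 0
Satisfying count = 0/4.
Tautology iff count = 4: no.

0


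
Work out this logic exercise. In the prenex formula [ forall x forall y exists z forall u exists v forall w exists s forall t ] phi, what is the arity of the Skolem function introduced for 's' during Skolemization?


Quantifier prefix: forall x forall y exists z forall u exists v forall w exists s forall t
's' is existentially quantified at position 7.
Universal variables preceding it: x, y, u, w
Skolem function arity = 4

4


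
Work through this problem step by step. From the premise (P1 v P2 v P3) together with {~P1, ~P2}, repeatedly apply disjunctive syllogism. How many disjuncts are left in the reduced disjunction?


Original disjuncts (3): P1, P2, P3
Negated (eliminate): ~P1, ~P2
Remaining disjuncts: P3
Count = 3 - 2 = 1

1


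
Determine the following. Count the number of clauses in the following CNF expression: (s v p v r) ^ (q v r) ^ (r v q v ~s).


A CNF formula is a conjunction of clauses.
Clauses are separated by ^.
Counting the conjuncts: 3 clauses.

3


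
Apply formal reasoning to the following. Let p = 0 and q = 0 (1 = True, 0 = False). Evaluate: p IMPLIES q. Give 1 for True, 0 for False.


p = 0, q = 0
Operation: p IMPLIES q
Evaluate: 0 IMPLIES 0 = 1

1


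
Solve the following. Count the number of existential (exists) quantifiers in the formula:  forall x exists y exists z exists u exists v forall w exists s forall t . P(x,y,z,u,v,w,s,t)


Quantifier prefix: forall x exists y exists z exists u exists v forall w exists s forall t
Mark each quantifier type:
  U E E E E U E U
Universal count = 3, Existential count = 5
Asked for existential (exists) quantifiers: 5

5


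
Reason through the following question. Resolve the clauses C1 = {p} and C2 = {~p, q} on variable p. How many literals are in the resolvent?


Remove p from C1 and ~p from C2.
C1 remainder: {}
C2 remainder: {q}
Union (resolvent): {q}
Resolvent has 1 literal(s).

1


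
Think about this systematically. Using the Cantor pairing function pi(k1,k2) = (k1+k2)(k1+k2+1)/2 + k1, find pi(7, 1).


k1 + k2 = 8
(k1+k2)(k1+k2+1)/2 = 8 * 9 / 2 = 36
pi = 36 + 7 = 43

43


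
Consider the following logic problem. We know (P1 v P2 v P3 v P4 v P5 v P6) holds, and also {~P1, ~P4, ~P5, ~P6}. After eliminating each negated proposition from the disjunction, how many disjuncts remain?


Original disjuncts (6): P1, P2, P3, P4, P5, P6
Negated (eliminate): ~P1, ~P4, ~P5, ~P6
Remaining disjuncts: P2, P3
Count = 6 - 4 = 2

2


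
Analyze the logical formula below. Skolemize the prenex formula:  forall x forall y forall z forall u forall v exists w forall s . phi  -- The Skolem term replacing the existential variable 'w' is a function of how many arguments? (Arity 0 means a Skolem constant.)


Quantifier prefix: forall x forall y forall z forall u forall v exists w forall s
'w' is existentially quantified at position 6.
Universal variables preceding it: x, y, z, u, v
Skolem function arity = 5

5


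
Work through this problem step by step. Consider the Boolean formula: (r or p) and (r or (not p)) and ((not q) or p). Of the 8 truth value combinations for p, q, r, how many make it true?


Evaluate all 8 assignments for p, q, r:
p=0, q=0, r=0: 0
p=0, q=0, r=1: 1
p=0, q=1, r=0: 0
p=0, q=1, r=1: 0
p=1, q=0, r=0: 0
p=1, q=0, r=1: 1
p=1, q=1, r=0: 0
p=1, q=1, r=1: 1
Satisfying count = 3

3


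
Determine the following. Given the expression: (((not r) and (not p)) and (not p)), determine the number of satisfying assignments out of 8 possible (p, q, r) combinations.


Check all 8 assignments:
p=0, q=0, r=0: 1
p=0, q=0, r=1: 0
p=0, q=1, r=0: 1
p=0, q=1, r=1: 0
p=1, q=0, r=0: 0
p=1, q=0, r=1: 0
p=1, q=1, r=0: 0
p=1, q=1, r=1: 0
Count of True = 2

2


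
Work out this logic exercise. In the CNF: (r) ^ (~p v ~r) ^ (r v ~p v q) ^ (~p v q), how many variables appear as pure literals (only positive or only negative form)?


Check each variable for pure literal status:
p: pure negative
q: pure positive
r: mixed (not pure)
Pure literal count = 2

2


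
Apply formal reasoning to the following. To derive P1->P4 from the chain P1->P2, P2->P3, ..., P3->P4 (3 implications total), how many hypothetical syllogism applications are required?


With 3 implications in a chain connecting 4 propositions:
P1->P2, P2->P3, ..., P3->P4
Steps needed = (number of implications) - 1 = 3 - 1 = 2

2


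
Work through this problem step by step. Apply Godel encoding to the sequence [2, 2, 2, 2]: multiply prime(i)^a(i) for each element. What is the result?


Encode each element as an exponent of the corresponding prime:
  2^2 = 4
  3^2 = 9
  5^2 = 25
  7^2 = 49
Product = 4 * 9 * 25 * 49 = 44100

44100


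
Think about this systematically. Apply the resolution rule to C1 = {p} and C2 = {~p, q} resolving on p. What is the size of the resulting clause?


Remove p from C1 and ~p from C2.
C1 remainder: {}
C2 remainder: {q}
Union (resolvent): {q}
Resolvent has 1 literal(s).

1


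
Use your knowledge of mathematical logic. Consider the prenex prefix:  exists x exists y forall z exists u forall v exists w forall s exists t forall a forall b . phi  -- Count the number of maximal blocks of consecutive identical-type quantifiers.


Quantifier-type sequence: E E A E A E A E A A  (A=forall, E=exists)
Group into maximal same-type runs:
  Ex2 | Ax1 | Ex1 | Ax1 | Ex1 | Ax1 | Ex1 | Ax2
Number of blocks = 8

8


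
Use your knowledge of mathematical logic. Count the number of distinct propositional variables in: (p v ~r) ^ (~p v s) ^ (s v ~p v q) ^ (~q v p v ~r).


Identify each variable that appears in the formula.
Variables found: p, q, r, s
Count = 4

4


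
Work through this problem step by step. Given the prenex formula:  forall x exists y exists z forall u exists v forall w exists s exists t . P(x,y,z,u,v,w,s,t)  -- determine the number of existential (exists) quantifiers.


Quantifier prefix: forall x exists y exists z forall u exists v forall w exists s exists t
Mark each quantifier type:
  U E E U E U E E
Universal count = 3, Existential count = 5
Asked for existential (exists) quantifiers: 5

5


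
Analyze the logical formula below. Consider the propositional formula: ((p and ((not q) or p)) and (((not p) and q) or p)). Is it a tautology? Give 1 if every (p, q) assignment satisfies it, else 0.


Check all 4 assignments:
p=0, q=0: 0
p=0, q=1: 0
p=1, q=0: 1
p=1, q=1: 1
Satisfying count = 2/4.
Tautology iff count = 4: no.

0


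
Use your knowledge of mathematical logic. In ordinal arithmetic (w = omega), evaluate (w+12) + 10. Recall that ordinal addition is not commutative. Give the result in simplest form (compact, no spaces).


Compute (w+12) + 10.
Ordinal + is associative but NOT commutative; for finite n>0, n + w = w but w + n stays w+n.
By associativity: (w+12) + 10 = w + (12+10) = w+22.
Result = w+22

w+22


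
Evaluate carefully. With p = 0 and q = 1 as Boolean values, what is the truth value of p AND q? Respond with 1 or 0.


p = 0, q = 1
Operation: p AND q
Evaluate: 0 AND 1 = 0

0


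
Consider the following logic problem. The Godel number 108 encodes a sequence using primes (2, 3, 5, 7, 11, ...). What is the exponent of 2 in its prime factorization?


Factorize 108 by dividing by 2 repeatedly.
Division steps: 2 divides 108 exactly 2 time(s).
Exponent of 2 = 2

2


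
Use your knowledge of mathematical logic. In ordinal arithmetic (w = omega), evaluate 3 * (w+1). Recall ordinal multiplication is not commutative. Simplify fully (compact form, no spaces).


Compute 3 * (w+1).
Ordinal * is associative and left-distributive over +, but NOT commutative; for finite n>1, n*w = w but w*n stays w*n.
By left-distributivity: 3 * (w+1) = 3*w + 3*1 = w + 3 = w+3.
Result = w+3

w+3


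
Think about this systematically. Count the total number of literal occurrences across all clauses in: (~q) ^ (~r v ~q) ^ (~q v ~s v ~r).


Counting literals in each clause:
Clause 1: 1 literal(s)
Clause 2: 2 literal(s)
Clause 3: 3 literal(s)
Total = 6

6


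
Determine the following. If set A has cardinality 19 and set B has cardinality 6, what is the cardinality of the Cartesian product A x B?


The Cartesian product A x B contains all ordered pairs (a, b).
|A x B| = |A| * |B| = 19 * 6 = 114

114


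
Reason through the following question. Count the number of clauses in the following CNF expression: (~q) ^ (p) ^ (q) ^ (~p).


A CNF formula is a conjunction of clauses.
Clauses are separated by ^.
Counting the conjuncts: 4 clauses.

4


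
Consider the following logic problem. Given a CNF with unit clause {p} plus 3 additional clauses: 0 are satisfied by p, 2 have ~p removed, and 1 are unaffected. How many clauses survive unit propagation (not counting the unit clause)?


Satisfied (removed): 0
Shortened (remain): 2
Unchanged (remain): 1
Remaining = 2 + 1 = 3

3


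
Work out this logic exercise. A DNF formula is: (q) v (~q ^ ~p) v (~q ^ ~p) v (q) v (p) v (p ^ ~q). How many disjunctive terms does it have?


A DNF formula is a disjunction of terms (conjunctions).
Terms are separated by v.
Counting the disjuncts: 6 terms.

6


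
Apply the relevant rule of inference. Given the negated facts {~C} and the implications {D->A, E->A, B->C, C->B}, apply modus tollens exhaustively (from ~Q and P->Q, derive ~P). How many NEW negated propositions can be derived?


Initial negated facts: {~C}
Apply modus tollens to closure:
  ~C and B->C  =>  ~B
Final negated: {~B, ~C}
New negations: {~B}
Count = 1

1


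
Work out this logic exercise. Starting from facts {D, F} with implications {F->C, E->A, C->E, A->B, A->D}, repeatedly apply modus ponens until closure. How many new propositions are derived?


Initial facts: {D, F}
Apply modus ponens to closure:
  F and F->C  =>  C
  C and C->E  =>  E
  E and E->A  =>  A
  A and A->B  =>  B
Final known: {A, B, C, D, E, F}
New propositions: {A, B, C, E}
Count = 4

4


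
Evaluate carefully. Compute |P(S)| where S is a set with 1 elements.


The power set of a set with n elements has 2^n elements.
|P(S)| = 2^1 = 2

2


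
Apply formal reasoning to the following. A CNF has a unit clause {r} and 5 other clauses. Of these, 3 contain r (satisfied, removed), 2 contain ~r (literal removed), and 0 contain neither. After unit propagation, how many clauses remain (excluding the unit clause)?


Satisfied (removed): 3
Shortened (remain): 2
Unchanged (remain): 0
Remaining = 2 + 0 = 2

2


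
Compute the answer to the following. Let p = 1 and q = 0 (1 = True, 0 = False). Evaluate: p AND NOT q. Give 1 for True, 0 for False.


p = 1, q = 0
Operation: p AND NOT q
Evaluate: 1 AND NOT 0 = 1

1


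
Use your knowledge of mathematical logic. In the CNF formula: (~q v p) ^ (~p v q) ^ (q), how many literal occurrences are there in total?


Counting literals in each clause:
Clause 1: 2 literal(s)
Clause 2: 2 literal(s)
Clause 3: 1 literal(s)
Total = 5

5


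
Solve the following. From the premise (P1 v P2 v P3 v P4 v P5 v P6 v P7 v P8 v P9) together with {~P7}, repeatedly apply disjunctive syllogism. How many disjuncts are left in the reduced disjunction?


Original disjuncts (9): P1, P2, P3, P4, P5, P6, P7, P8, P9
Negated (eliminate): ~P7
Remaining disjuncts: P1, P2, P3, P4, P5, P6, P8, P9
Count = 9 - 1 = 8

8


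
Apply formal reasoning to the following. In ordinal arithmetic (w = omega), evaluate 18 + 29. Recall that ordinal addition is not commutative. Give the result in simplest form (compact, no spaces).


Compute 18 + 29.
Ordinal + is associative but NOT commutative; for finite n>0, n + w = w but w + n stays w+n.
Both operands finite; ordinal + agrees with natural +: 18 + 29 = 47.
Result = 47

47


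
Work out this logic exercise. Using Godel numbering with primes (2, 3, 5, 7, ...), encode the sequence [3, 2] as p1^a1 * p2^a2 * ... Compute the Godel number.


Encode each element as an exponent of the corresponding prime:
  2^3 = 8
  3^2 = 9
Product = 8 * 9 = 72

72


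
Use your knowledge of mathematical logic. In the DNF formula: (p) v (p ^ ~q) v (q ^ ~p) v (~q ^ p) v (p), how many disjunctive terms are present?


A DNF formula is a disjunction of terms (conjunctions).
Terms are separated by v.
Counting the disjuncts: 5 terms.

5


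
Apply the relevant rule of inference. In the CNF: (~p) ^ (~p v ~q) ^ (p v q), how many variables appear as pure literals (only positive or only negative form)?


Check each variable for pure literal status:
p: mixed (not pure)
q: mixed (not pure)
r: absent (not pure)
Pure literal count = 0

0


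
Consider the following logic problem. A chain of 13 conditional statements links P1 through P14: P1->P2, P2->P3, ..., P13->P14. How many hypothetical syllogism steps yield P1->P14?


With 13 implications in a chain connecting 14 propositions:
P1->P2, P2->P3, ..., P13->P14
Steps needed = (number of implications) - 1 = 13 - 1 = 12

12


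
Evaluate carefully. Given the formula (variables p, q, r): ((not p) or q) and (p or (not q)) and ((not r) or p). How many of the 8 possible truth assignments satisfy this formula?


Evaluate all 8 assignments for p, q, r:
p=0, q=0, r=0: 1
p=0, q=0, r=1: 0
p=0, q=1, r=0: 0
p=0, q=1, r=1: 0
p=1, q=0, r=0: 0
p=1, q=0, r=1: 0
p=1, q=1, r=0: 1
p=1, q=1, r=1: 1
Satisfying count = 3

3


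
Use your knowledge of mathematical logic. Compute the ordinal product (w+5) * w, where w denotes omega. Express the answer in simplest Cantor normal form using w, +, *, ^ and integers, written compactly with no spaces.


Compute (w+5) * w.
Ordinal * is associative and left-distributive over +, but NOT commutative; for finite n>1, n*w = w but w*n stays w*n.
(w+5) * w = sup{(w+5)*k : k<w} = sup{w*k+5} = w^2 (the +5 tail is absorbed in the limit).
Result = w^2

w^2


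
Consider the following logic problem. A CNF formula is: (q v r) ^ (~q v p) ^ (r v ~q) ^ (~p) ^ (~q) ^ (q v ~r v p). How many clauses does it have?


A CNF formula is a conjunction of clauses.
Clauses are separated by ^.
Counting the conjuncts: 6 clauses.

6


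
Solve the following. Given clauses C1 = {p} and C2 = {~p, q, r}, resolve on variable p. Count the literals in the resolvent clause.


Remove p from C1 and ~p from C2.
C1 remainder: {}
C2 remainder: {q, r}
Union (resolvent): {q, r}
Resolvent has 2 literal(s).

2


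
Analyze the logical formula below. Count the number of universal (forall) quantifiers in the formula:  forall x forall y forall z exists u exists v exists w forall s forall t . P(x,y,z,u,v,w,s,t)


Quantifier prefix: forall x forall y forall z exists u exists v exists w forall s forall t
Mark each quantifier type:
  U U U E E E U U
Universal count = 5, Existential count = 3
Asked for universal (forall) quantifiers: 5

5


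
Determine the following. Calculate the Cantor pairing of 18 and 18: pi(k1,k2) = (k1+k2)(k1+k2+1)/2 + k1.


k1 + k2 = 36
(k1+k2)(k1+k2+1)/2 = 36 * 37 / 2 = 666
pi = 666 + 18 = 684

684


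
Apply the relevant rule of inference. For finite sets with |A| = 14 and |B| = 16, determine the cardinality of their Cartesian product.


The Cartesian product A x B contains all ordered pairs (a, b).
|A x B| = |A| * |B| = 14 * 16 = 224

224


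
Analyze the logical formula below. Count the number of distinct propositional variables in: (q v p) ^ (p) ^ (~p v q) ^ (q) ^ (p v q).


Identify each variable that appears in the formula.
Variables found: p, q
Count = 2

2


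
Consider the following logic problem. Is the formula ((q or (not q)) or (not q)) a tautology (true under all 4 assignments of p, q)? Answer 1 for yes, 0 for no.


Check all 4 assignments:
p=0, q=0: 1
p=0, q=1: 1
p=1, q=0: 1
p=1, q=1: 1
Satisfying count = 4/4.
Tautology iff count = 4: yes.

1


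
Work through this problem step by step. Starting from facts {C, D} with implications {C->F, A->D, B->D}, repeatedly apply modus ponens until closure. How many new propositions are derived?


Initial facts: {C, D}
Apply modus ponens to closure:
  C and C->F  =>  F
Final known: {C, D, F}
New propositions: {F}
Count = 1

1


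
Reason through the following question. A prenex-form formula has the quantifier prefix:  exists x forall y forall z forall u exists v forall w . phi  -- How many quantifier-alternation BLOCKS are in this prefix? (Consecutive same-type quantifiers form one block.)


Quantifier-type sequence: E A A A E A  (A=forall, E=exists)
Group into maximal same-type runs:
  Ex1 | Ax3 | Ex1 | Ax1
Number of blocks = 4

4


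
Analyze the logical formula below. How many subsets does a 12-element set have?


The power set of a set with n elements has 2^n elements.
|P(S)| = 2^12 = 4096

4096


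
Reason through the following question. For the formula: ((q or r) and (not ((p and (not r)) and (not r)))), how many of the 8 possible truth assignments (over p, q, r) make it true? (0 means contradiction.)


Check all 8 assignments:
p=0, q=0, r=0: 0
p=0, q=0, r=1: 1
p=0, q=1, r=0: 1
p=0, q=1, r=1: 1
p=1, q=0, r=0: 0
p=1, q=0, r=1: 1
p=1, q=1, r=0: 0
p=1, q=1, r=1: 1
Count of True = 5

5


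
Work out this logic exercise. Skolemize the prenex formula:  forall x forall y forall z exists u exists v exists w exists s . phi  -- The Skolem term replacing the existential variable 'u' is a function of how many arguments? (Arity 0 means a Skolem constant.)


Quantifier prefix: forall x forall y forall z exists u exists v exists w exists s
'u' is existentially quantified at position 4.
Universal variables preceding it: x, y, z
Skolem function arity = 3

3


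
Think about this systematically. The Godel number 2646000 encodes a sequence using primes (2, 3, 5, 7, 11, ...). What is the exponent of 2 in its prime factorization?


Factorize 2646000 by dividing by 2 repeatedly.
Division steps: 2 divides 2646000 exactly 4 time(s).
Exponent of 2 = 4

4


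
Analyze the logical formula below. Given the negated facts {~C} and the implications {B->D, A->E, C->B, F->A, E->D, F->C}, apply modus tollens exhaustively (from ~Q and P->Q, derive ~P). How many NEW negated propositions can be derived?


Initial negated facts: {~C}
Apply modus tollens to closure:
  ~C and F->C  =>  ~F
Final negated: {~C, ~F}
New negations: {~F}
Count = 1

1


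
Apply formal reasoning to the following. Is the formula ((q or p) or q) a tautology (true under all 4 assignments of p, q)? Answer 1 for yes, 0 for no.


Check all 4 assignments:
p=0, q=0: 0
p=0, q=1: 1
p=1, q=0: 1
p=1, q=1: 1
Satisfying count = 3/4.
Tautology iff count = 4: no.

0


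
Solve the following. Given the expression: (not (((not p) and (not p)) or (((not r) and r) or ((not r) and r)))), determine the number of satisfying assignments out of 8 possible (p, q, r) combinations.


Check all 8 assignments:
p=0, q=0, r=0: 0
p=0, q=0, r=1: 0
p=0, q=1, r=0: 0
p=0, q=1, r=1: 0
p=1, q=0, r=0: 1
p=1, q=0, r=1: 1
p=1, q=1, r=0: 1
p=1, q=1, r=1: 1
Count of True = 4

4


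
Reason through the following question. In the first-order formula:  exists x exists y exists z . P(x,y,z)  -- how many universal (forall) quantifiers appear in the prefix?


Quantifier prefix: exists x exists y exists z
Mark each quantifier type:
  E E E
Universal count = 0, Existential count = 3
Asked for universal (forall) quantifiers: 0

0


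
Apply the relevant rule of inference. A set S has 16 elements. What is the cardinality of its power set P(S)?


The power set of a set with n elements has 2^n elements.
|P(S)| = 2^16 = 65536

65536


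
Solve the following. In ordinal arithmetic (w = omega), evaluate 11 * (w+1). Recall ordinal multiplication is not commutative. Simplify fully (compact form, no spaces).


Compute 11 * (w+1).
Ordinal * is associative and left-distributive over +, but NOT commutative; for finite n>1, n*w = w but w*n stays w*n.
By left-distributivity: 11 * (w+1) = 11*w + 11*1 = w + 11 = w+11.
Result = w+11

w+11


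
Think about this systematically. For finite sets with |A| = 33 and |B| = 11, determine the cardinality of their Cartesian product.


The Cartesian product A x B contains all ordered pairs (a, b).
|A x B| = |A| * |B| = 33 * 11 = 363

363


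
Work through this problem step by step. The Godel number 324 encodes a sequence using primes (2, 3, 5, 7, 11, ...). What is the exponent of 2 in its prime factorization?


Factorize 324 by dividing by 2 repeatedly.
Division steps: 2 divides 324 exactly 2 time(s).
Exponent of 2 = 2

2


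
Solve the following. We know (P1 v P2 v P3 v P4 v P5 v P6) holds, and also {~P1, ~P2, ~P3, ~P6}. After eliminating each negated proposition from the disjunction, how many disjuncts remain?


Original disjuncts (6): P1, P2, P3, P4, P5, P6
Negated (eliminate): ~P1, ~P2, ~P3, ~P6
Remaining disjuncts: P4, P5
Count = 6 - 4 = 2

2


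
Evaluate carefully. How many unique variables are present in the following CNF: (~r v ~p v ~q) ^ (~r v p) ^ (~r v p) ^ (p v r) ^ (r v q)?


Identify each variable that appears in the formula.
Variables found: p, q, r
Count = 3

3


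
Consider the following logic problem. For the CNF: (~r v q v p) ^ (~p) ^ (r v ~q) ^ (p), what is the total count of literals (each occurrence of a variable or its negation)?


Counting literals in each clause:
Clause 1: 3 literal(s)
Clause 2: 1 literal(s)
Clause 3: 2 literal(s)
Clause 4: 1 literal(s)
Total = 7

7


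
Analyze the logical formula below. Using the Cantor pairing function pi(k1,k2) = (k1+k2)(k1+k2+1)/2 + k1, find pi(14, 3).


k1 + k2 = 17
(k1+k2)(k1+k2+1)/2 = 17 * 18 / 2 = 153
pi = 153 + 14 = 167

167


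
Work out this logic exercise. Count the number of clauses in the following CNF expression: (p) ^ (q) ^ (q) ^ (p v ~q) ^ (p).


A CNF formula is a conjunction of clauses.
Clauses are separated by ^.
Counting the conjuncts: 5 clauses.

5


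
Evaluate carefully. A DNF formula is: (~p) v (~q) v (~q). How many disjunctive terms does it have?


A DNF formula is a disjunction of terms (conjunctions).
Terms are separated by v.
Counting the disjuncts: 3 terms.

3


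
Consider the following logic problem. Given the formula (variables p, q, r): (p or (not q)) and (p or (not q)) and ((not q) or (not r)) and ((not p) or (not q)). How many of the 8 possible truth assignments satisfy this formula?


Evaluate all 8 assignments for p, q, r:
p=0, q=0, r=0: 1
p=0, q=0, r=1: 1
p=0, q=1, r=0: 0
p=0, q=1, r=1: 0
p=1, q=0, r=0: 1
p=1, q=0, r=1: 1
p=1, q=1, r=0: 0
p=1, q=1, r=1: 0
Satisfying count = 4

4


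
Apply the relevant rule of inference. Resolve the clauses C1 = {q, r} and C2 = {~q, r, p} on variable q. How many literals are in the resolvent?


Remove q from C1 and ~q from C2.
C1 remainder: {r}
C2 remainder: {r, p}
Union (resolvent): {p, r}
Resolvent has 2 literal(s).

2


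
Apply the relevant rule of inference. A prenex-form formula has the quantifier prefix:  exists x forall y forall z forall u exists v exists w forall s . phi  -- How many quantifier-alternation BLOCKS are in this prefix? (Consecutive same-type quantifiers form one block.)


Quantifier-type sequence: E A A A E E A  (A=forall, E=exists)
Group into maximal same-type runs:
  Ex1 | Ax3 | Ex2 | Ax1
Number of blocks = 4

4


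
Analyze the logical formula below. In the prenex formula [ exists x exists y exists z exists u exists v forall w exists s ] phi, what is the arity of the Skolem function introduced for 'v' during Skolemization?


Quantifier prefix: exists x exists y exists z exists u exists v forall w exists s
'v' is existentially quantified at position 5.
No universal quantifiers precede it.
Skolem function arity = 0 (a Skolem constant)

0


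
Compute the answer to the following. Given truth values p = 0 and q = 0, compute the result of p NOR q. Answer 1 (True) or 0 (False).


p = 0, q = 0
Operation: p NOR q
Evaluate: 0 NOR 0 = 1

1


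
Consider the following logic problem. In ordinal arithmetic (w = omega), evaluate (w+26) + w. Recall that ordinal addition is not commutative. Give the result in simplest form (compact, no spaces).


Compute (w+26) + w.
Ordinal + is associative but NOT commutative; for finite n>0, n + w = w but w + n stays w+n.
(w+26) + w = w + (26+w) = w + w = w*2 (the finite tail 26 is absorbed by the right w).
Result = w*2

w*2


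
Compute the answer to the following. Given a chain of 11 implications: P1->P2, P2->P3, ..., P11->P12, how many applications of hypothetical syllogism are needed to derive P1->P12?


With 11 implications in a chain connecting 12 propositions:
P1->P2, P2->P3, ..., P11->P12
Steps needed = (number of implications) - 1 = 11 - 1 = 10

10


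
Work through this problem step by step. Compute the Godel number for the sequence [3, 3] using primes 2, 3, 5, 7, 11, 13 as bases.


Encode each element as an exponent of the corresponding prime:
  2^3 = 8
  3^3 = 27
Product = 8 * 27 = 216

216


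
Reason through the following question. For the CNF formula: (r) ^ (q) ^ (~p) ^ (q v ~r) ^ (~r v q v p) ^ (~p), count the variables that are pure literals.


Check each variable for pure literal status:
p: mixed (not pure)
q: pure positive
r: mixed (not pure)
Pure literal count = 1

1


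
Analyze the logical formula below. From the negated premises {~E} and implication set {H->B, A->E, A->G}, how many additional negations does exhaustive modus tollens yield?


Initial negated facts: {~E}
Apply modus tollens to closure:
  ~E and A->E  =>  ~A
Final negated: {~A, ~E}
New negations: {~A}
Count = 1

1


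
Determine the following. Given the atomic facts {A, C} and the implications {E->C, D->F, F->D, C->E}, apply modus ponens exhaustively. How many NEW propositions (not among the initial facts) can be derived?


Initial facts: {A, C}
Apply modus ponens to closure:
  C and C->E  =>  E
Final known: {A, C, E}
New propositions: {E}
Count = 1

1


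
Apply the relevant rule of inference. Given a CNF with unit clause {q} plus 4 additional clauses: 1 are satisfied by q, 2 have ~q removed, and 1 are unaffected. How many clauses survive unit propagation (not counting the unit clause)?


Satisfied (removed): 1
Shortened (remain): 2
Unchanged (remain): 1
Remaining = 2 + 1 = 3

3


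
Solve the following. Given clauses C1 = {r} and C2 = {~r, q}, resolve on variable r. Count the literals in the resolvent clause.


Remove r from C1 and ~r from C2.
C1 remainder: {}
C2 remainder: {q}
Union (resolvent): {q}
Resolvent has 1 literal(s).

1


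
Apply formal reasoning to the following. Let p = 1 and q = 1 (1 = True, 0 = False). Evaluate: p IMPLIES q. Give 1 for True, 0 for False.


p = 1, q = 1
Operation: p IMPLIES q
Evaluate: 1 IMPLIES 1 = 1

1


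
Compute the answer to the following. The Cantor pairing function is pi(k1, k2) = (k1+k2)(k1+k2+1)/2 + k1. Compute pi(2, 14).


k1 + k2 = 16
(k1+k2)(k1+k2+1)/2 = 16 * 17 / 2 = 136
pi = 136 + 2 = 138

138


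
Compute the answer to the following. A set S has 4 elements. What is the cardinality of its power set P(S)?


The power set of a set with n elements has 2^n elements.
|P(S)| = 2^4 = 16

16


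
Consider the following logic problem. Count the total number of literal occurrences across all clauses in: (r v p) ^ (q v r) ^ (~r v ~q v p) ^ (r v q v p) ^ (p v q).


Counting literals in each clause:
Clause 1: 2 literal(s)
Clause 2: 2 literal(s)
Clause 3: 3 literal(s)
Clause 4: 3 literal(s)
Clause 5: 2 literal(s)
Total = 12

12


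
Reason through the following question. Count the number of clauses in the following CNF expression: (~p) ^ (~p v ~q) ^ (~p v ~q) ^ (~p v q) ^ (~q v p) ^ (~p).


A CNF formula is a conjunction of clauses.
Clauses are separated by ^.
Counting the conjuncts: 6 clauses.

6


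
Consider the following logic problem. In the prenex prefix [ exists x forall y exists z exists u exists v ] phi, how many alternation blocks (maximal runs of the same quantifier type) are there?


Quantifier-type sequence: E A E E E  (A=forall, E=exists)
Group into maximal same-type runs:
  Ex1 | Ax1 | Ex3
Number of blocks = 3

3


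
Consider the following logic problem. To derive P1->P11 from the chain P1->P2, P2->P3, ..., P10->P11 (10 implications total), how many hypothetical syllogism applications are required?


With 10 implications in a chain connecting 11 propositions:
P1->P2, P2->P3, ..., P10->P11
Steps needed = (number of implications) - 1 = 10 - 1 = 9

9
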